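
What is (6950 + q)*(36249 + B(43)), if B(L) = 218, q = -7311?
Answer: -13164587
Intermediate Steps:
(6950 + q)*(36249 + B(43)) = (6950 - 7311)*(36249 + 218) = -361*36467 = -13164587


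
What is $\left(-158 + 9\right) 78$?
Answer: $-11622$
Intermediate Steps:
$\left(-158 + 9\right) 78 = \left(-149\right) 78 = -11622$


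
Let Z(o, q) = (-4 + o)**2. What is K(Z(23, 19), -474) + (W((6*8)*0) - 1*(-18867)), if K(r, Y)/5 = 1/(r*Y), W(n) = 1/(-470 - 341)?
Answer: 2618238581449/138773454 ≈ 18867.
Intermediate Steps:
W(n) = -1/811 (W(n) = 1/(-811) = -1/811)
K(r, Y) = 5/(Y*r) (K(r, Y) = 5/((r*Y)) = 5/((Y*r)) = 5*(1/(Y*r)) = 5/(Y*r))
K(Z(23, 19), -474) + (W((6*8)*0) - 1*(-18867)) = 5/(-474*(-4 + 23)**2) + (-1/811 - 1*(-18867)) = 5*(-1/474)/19**2 + (-1/811 + 18867) = 5*(-1/474)/361 + 15301136/811 = 5*(-1/474)*(1/361) + 15301136/811 = -5/171114 + 15301136/811 = 2618238581449/138773454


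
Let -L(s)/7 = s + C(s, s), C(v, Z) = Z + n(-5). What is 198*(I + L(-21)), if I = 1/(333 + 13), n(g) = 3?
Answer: 9351441/173 ≈ 54055.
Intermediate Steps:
C(v, Z) = 3 + Z (C(v, Z) = Z + 3 = 3 + Z)
I = 1/346 ≈ 0.0028902
L(s) = -21 - 14*s (L(s) = -7*(s + (3 + s)) = -7*(3 + 2*s) = -21 - 14*s)
198*(I + L(-21)) = 198*(1/346 + (-21 - 14*(-21))) = 198*(1/346 + (-21 + 294)) = 198*(1/346 + 273) = 198*(94459/346) = 9351441/173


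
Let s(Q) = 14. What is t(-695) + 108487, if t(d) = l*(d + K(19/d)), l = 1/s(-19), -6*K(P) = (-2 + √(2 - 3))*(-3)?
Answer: 759061/7 + I/28 ≈ 1.0844e+5 + 0.035714*I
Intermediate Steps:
K(P) = -1 + I/2 (K(P) = -(-2 + √(2 - 3))*(-3)/6 = -(-2 + √(-1))*(-3)/6 = -(-2 + I)*(-3)/6 = -(6 - 3*I)/6 = -1 + I/2)
l = 1/14 ≈ 0.071429
t(d) = -1/14 + d/14 + I/28 (t(d) = (d + (-1 + I/2))/14 = (-1 + d + I/2)/14 = -1/14 + d/14 + I/28)
t(-695) + 108487 = (-1/14 + (1/14)*(-695) + I/28) + 108487 = (-1/14 - 695/14 + I/28) + 108487 = (-348/7 + I/28) + 108487 = 759061/7 + I/28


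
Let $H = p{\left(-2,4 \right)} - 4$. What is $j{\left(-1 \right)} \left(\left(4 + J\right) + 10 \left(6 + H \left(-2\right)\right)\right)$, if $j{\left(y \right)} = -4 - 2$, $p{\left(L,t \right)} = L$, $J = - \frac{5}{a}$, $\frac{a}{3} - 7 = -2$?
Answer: $-1102$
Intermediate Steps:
$a = 15$ ($a = 21 + 3 \left(-2\right) = 21 - 6 = 15$)
$J = - \frac{1}{3}$ ($J = - \frac{5}{15} = \left(-5\right) \frac{1}{15} = - \frac{1}{3} \approx -0.33333$)
$H = -6$ ($H = -2 - 4 = -6$)
$j{\left(y \right)} = -6$
$j{\left(-1 \right)} \left(\left(4 + J\right) + 10 \left(6 + H \left(-2\right)\right)\right) = - 6 \left(\left(4 - \frac{1}{3}\right) + 10 \left(6 - -12\right)\right) = - 6 \left(\frac{11}{3} + 10 \left(6 + 12\right)\right) = - 6 \left(\frac{11}{3} + 10 \cdot 18\right) = - 6 \left(\frac{11}{3} + 180\right) = \left(-6\right) \frac{551}{3} = -1102$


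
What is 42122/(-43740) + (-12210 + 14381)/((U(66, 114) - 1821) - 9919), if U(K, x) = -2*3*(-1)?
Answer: -73652386/64155645 ≈ -1.1480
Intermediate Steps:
U(K, x) = 6 (U(K, x) = -6*(-1) = 6)
42122/(-43740) + (-12210 + 14381)/((U(66, 114) - 1821) - 9919) = 42122/(-43740) + (-12210 + 14381)/((6 - 1821) - 9919) = 42122*(-1/43740) + 2171/(-1815 - 9919) = -21061/21870 + 2171/(-11734) = -21061/21870 + 2171*(-1/11734) = -21061/21870 - 2171/11734 = -73652386/64155645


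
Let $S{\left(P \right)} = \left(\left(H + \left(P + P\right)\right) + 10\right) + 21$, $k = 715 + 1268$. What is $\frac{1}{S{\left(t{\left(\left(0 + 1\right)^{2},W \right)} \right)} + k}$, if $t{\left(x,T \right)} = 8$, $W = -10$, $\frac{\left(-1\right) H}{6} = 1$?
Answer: $\frac{1}{2024} \approx 0.00049407$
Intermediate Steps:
$H = -6$ ($H = \left(-6\right) 1 = -6$)
$k = 1983$
$S{\left(P \right)} = 25 + 2 P$ ($S{\left(P \right)} = \left(\left(-6 + \left(P + P\right)\right) + 10\right) + 21 = \left(\left(-6 + 2 P\right) + 10\right) + 21 = \left(4 + 2 P\right) + 21 = 25 + 2 P$)
$\frac{1}{S{\left(t{\left(\left(0 + 1\right)^{2},W \right)} \right)} + k} = \frac{1}{\left(25 + 2 \cdot 8\right) + 1983} = \frac{1}{\left(25 + 16\right) + 1983} = \frac{1}{41 + 1983} = \frac{1}{2024}$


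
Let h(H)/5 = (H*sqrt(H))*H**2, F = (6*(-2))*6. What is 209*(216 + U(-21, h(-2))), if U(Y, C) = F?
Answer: 30096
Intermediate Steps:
F = -72 (F = -12*6 = -72)
h(H) = 5*H**(7/2) (h(H) = 5*((H*sqrt(H))*H**2) = 5*(H**(3/2)*H**2) = 5*H**(7/2))
U(Y, C) = -72
209*(216 + U(-21, h(-2))) = 209*(216 - 72) = 209*144 = 30096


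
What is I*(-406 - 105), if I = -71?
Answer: 36281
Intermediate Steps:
I*(-406 - 105) = -71*(-406 - 105) = -71*(-511) = 36281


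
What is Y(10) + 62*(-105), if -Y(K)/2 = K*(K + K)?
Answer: -6910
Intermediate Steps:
Y(K) = -4*K² (Y(K) = -2*K*(K + K) = -2*K*2*K = -4*K²)
Y(10) + 62*(-105) = -4*10² + 62*(-105) = -4*100 - 6510 = -400 - 6510 = -6910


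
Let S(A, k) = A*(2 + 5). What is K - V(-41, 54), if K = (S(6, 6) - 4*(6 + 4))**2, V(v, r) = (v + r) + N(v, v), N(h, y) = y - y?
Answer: -9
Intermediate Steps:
N(h, y) = 0
S(A, k) = 7*A (S(A, k) = A*7 = 7*A)
V(v, r) = r + v (V(v, r) = (v + r) + 0 = (r + v) + 0 = r + v)
K = 4 (K = (7*6 - 4*(6 + 4))**2 = (42 - 4*10)**2 = (42 - 40)**2 = 2**2 = 4)
K - V(-41, 54) = 4 - (54 - 41) = 4 - 1*13 = 4 - 13 = -9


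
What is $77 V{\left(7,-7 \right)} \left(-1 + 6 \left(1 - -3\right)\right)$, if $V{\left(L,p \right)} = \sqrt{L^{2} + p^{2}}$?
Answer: $12397 \sqrt{2} \approx 17532.0$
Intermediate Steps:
$77 V{\left(7,-7 \right)} \left(-1 + 6 \left(1 - -3\right)\right) = 77 \sqrt{7^{2} + \left(-7\right)^{2}} \left(-1 + 6 \left(1 - -3\right)\right) = 77 \sqrt{49 + 49} \left(-1 + 6 \left(1 + 3\right)\right) = 77 \sqrt{98} \left(-1 + 6 \cdot 4\right) = 77 \cdot 7 \sqrt{2} \left(-1 + 24\right) = 539 \sqrt{2} \cdot 23 = 12397 \sqrt{2}$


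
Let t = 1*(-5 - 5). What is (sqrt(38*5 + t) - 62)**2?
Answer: 4024 - 744*sqrt(5) ≈ 2360.4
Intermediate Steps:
t = -10 (t = 1*(-10) = -10)
(sqrt(38*5 + t) - 62)**2 = (sqrt(38*5 - 10) - 62)**2 = (sqrt(190 - 10) - 62)**2 = (sqrt(180) - 62)**2 = (6*sqrt(5) - 62)**2 = (-62 + 6*sqrt(5))**2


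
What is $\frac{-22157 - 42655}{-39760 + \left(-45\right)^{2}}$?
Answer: $\frac{64812}{37735} \approx 1.7176$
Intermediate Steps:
$\frac{-22157 - 42655}{-39760 + \left(-45\right)^{2}} = - \frac{64812}{-39760 + 2025} = - \frac{64812}{-37735} = \left(-64812\right) \left(- \frac{1}{37735}\right) = \frac{64812}{37735}$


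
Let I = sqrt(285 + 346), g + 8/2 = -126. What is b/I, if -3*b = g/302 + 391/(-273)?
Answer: 76786*sqrt(631)/78035139 ≈ 0.024718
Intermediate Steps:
g = -130 (g = -4 - 126 = -130)
b = 76786/123669 (b = -(-130/302 + 391/(-273))/3 = -(-130*1/302 + 391*(-1/273))/3 = -(-65/151 - 391/273)/3 = -1/3*(-76786/41223) = 76786/123669 ≈ 0.62090)
I = sqrt(631) ≈ 25.120
b/I = 76786/(123669*(sqrt(631))) = 76786*(sqrt(631)/631)/123669 = 76786*sqrt(631)/78035139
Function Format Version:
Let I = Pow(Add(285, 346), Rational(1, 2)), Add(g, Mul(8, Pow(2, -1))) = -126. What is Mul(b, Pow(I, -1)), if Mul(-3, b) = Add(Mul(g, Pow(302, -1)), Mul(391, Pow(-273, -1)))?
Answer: Mul(Rational(76786, 78035139), Pow(631, Rational(1, 2))) ≈ 0.024718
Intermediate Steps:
g = -130 (g = Add(-4, -126) = -130)
b = Rational(76786, 123669) (b = Mul(Rational(-1, 3), Add(Mul(-130, Pow(302, -1)), Mul(391, Pow(-273, -1)))) = Mul(Rational(-1, 3), Add(Mul(-130, Rational(1, 302)), Mul(391, Rational(-1, 273)))) = Mul(Rational(-1, 3), Add(Rational(-65, 151), Rational(-391, 273))) = Mul(Rational(-1, 3), Rational(-76786, 41223)) = Rational(76786, 123669) ≈ 0.62090)
I = Pow(631, Rational(1, 2)) ≈ 25.120
Mul(b, Pow(I, -1)) = Mul(Rational(76786, 123669), Pow(Pow(631, Rational(1, 2)), -1)) = Mul(Rational(76786, 123669), Mul(Rational(1, 631), Pow(631, Rational(1, 2)))) = Mul(Rational(76786, 78035139), Pow(631, Rational(1, 2)))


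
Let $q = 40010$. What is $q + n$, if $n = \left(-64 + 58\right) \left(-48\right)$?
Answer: $40298$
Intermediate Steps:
$n = 288$ ($n = \left(-6\right) \left(-48\right) = 288$)
$q + n = 40010 + 288 = 40298$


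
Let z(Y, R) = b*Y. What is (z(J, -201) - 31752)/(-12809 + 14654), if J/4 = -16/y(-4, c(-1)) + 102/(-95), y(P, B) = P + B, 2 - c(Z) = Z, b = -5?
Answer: -121792/7011 ≈ -17.372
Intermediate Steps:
c(Z) = 2 - Z
y(P, B) = B + P
J = 5672/95 (J = 4*(-16/((2 - 1*(-1)) - 4) + 102/(-95)) = 4*(-16/((2 + 1) - 4) + 102*(-1/95)) = 4*(-16/(3 - 4) - 102/95) = 4*(-16/(-1) - 102/95) = 4*(-16*(-1) - 102/95) = 4*(16 - 102/95) = 4*(1418/95) = 5672/95 ≈ 59.705)
z(Y, R) = -5*Y
(z(J, -201) - 31752)/(-12809 + 14654) = (-5*5672/95 - 31752)/(-12809 + 14654) = (-5672/19 - 31752)/1845 = -608960/19*1/1845 = -121792/7011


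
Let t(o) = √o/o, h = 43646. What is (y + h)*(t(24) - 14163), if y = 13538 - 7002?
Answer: -710727666 + 25091*√6/6 ≈ -7.1072e+8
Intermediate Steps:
t(o) = o^(-½)
y = 6536
(y + h)*(t(24) - 14163) = (6536 + 43646)*(24^(-½) - 14163) = 50182*(√6/12 - 14163) = 50182*(-14163 + √6/12) = -710727666 + 25091*√6/6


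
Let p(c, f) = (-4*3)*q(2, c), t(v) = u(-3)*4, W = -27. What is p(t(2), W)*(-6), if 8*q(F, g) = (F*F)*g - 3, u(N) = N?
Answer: -459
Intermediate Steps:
q(F, g) = -3/8 + g*F²/8 (q(F, g) = ((F*F)*g - 3)/8 = (F²*g - 3)/8 = (g*F² - 3)/8 = (-3 + g*F²)/8 = -3/8 + g*F²/8)
t(v) = -12 (t(v) = -3*4 = -12)
p(c, f) = 9/2 - 6*c (p(c, f) = (-4*3)*(-3/8 + (⅛)*c*2²) = -12*(-3/8 + (⅛)*c*4) = -12*(-3/8 + c/2) = 9/2 - 6*c)
p(t(2), W)*(-6) = (9/2 - 6*(-12))*(-6) = (9/2 + 72)*(-6) = (153/2)*(-6) = -459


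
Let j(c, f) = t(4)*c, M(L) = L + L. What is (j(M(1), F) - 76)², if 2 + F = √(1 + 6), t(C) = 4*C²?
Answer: 2704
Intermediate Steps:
M(L) = 2*L
F = -2 + √7 (F = -2 + √(1 + 6) = -2 + √7 ≈ 0.64575)
j(c, f) = 64*c (j(c, f) = (4*4²)*c = (4*16)*c = 64*c)
(j(M(1), F) - 76)² = (64*(2*1) - 76)² = (64*2 - 76)² = (128 - 76)² = 52² = 2704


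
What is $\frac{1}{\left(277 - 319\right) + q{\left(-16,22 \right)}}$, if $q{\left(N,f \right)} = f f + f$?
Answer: $\frac{1}{464} \approx 0.0021552$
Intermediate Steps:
$q{\left(N,f \right)} = f + f^{2}$ ($q{\left(N,f \right)} = f^{2} + f = f + f^{2}$)
$\frac{1}{\left(277 - 319\right) + q{\left(-16,22 \right)}} = \frac{1}{\left(277 - 319\right) + 22 \left(1 + 22\right)} = \frac{1}{-42 + 22 \cdot 23} = \frac{1}{-42 + 506} = \frac{1}{464}$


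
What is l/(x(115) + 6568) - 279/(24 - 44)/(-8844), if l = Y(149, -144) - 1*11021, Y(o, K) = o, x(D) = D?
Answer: -641634639/394029680 ≈ -1.6284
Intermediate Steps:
l = -10872 (l = 149 - 1*11021 = 149 - 11021 = -10872)
l/(x(115) + 6568) - 279/(24 - 44)/(-8844) = -10872/(115 + 6568) - 279/(24 - 44)/(-8844) = -10872/6683 - 279/(-20)*(-1/8844) = -10872*1/6683 - 279*(-1/20)*(-1/8844) = -10872/6683 + (279/20)*(-1/8844) = -10872/6683 - 93/58960 = -641634639/394029680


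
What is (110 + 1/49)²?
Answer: 29062881/2401 ≈ 12104.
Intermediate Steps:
(110 + 1/49)² = (5391/49)² = 29062881/2401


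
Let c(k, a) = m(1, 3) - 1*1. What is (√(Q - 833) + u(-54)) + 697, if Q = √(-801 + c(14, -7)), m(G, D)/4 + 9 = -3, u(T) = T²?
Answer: 3613 + √(-833 + 5*I*√34) ≈ 3613.5 + 28.866*I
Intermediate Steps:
m(G, D) = -48 (m(G, D) = -36 + 4*(-3) = -36 - 12 = -48)
c(k, a) = -49 (c(k, a) = -48 - 1*1 = -48 - 1 = -49)
Q = 5*I*√34 (Q = √(-801 - 49) = √(-850) = 5*I*√34 ≈ 29.155*I)
(√(Q - 833) + u(-54)) + 697 = (√(5*I*√34 - 833) + (-54)²) + 697 = (√(-833 + 5*I*√34) + 2916) + 697 = (2916 + √(-833 + 5*I*√34)) + 697 = 3613 + √(-833 + 5*I*√34)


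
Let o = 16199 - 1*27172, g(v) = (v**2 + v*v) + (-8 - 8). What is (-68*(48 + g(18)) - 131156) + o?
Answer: -188369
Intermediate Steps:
g(v) = -16 + 2*v**2 (g(v) = (v**2 + v**2) - 16 = 2*v**2 - 16 = -16 + 2*v**2)
o = -10973 (o = 16199 - 27172 = -10973)
(-68*(48 + g(18)) - 131156) + o = (-68*(48 + (-16 + 2*18**2)) - 131156) - 10973 = (-68*(48 + (-16 + 2*324)) - 131156) - 10973 = (-68*(48 + (-16 + 648)) - 131156) - 10973 = (-68*(48 + 632) - 131156) - 10973 = (-68*680 - 131156) - 10973 = (-46240 - 131156) - 10973 = -177396 - 10973 = -188369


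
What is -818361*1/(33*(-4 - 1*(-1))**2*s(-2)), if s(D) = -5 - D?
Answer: 90929/99 ≈ 918.47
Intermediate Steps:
-818361*1/(33*(-4 - 1*(-1))**2*s(-2)) = -818361*1/(33*(-5 - 1*(-2))*(-4 - 1*(-1))**2) = -818361*1/(33*(-5 + 2)*(-4 + 1)**2) = -818361/(-3*33*(-3)**2) = -818361/((-99*9)) = -818361/(-891) = -818361*(-1/891) = 90929/99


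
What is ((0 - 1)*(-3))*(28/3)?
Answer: 28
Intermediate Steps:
((0 - 1)*(-3))*(28/3) = (-1*(-3))*(28*(⅓)) = 3*(28/3) = 28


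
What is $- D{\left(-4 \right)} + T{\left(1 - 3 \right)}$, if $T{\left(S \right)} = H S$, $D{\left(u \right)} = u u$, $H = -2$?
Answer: $-12$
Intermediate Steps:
$D{\left(u \right)} = u^{2}$
$T{\left(S \right)} = - 2 S$
$- D{\left(-4 \right)} + T{\left(1 - 3 \right)} = - \left(-4\right)^{2} - 2 \left(1 - 3\right) = \left(-1\right) 16 - 2 \left(1 - 3\right) = -16 - -4 = -16 + 4 = -12$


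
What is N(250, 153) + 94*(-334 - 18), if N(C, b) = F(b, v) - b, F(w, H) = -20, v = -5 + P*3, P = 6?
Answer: -33261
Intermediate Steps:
v = 13 (v = -5 + 6*3 = -5 + 18 = 13)
N(C, b) = -20 - b
N(250, 153) + 94*(-334 - 18) = (-20 - 1*153) + 94*(-334 - 18) = (-20 - 153) + 94*(-352) = -173 - 33088 = -33261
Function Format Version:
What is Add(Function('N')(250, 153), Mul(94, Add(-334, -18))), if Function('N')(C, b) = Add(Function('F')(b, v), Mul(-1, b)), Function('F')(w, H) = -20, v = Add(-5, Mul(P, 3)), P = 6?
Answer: -33261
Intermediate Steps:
v = 13 (v = Add(-5, Mul(6, 3)) = Add(-5, 18) = 13)
Function('N')(C, b) = Add(-20, Mul(-1, b))
Add(Function('N')(250, 153), Mul(94, Add(-334, -18))) = Add(Add(-20, Mul(-1, 153)), Mul(94, Add(-334, -18))) = Add(Add(-20, -153), Mul(94, -352)) = Add(-173, -33088) = -33261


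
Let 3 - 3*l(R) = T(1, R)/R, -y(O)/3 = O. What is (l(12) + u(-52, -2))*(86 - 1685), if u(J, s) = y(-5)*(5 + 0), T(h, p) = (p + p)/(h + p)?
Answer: -121442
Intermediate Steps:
T(h, p) = 2*p/(h + p) (T(h, p) = (2*p)/(h + p) = 2*p/(h + p))
y(O) = -3*O
u(J, s) = 75 (u(J, s) = (-3*(-5))*(5 + 0) = 15*5 = 75)
l(R) = 1 - 2/(3*(1 + R)) (l(R) = 1 - 2*R/(1 + R)/(3*R) = 1 - 2/(3*(1 + R)))
(l(12) + u(-52, -2))*(86 - 1685) = ((1/3 + 12)/(1 + 12) + 75)*(86 - 1685) = ((37/3)/13 + 75)*(-1599) = ((1/13)*(37/3) + 75)*(-1599) = (37/39 + 75)*(-1599) = (2962/39)*(-1599) = -121442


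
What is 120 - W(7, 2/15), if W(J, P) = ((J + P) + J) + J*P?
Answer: 1574/15 ≈ 104.93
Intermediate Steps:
W(J, P) = P + 2*J + J*P (W(J, P) = (P + 2*J) + J*P = P + 2*J + J*P)
120 - W(7, 2/15) = 120 - (2/15 + 2*7 + 7*(2/15)) = 120 - (2*(1/15) + 14 + 7*(2*(1/15))) = 120 - (2/15 + 14 + 7*(2/15)) = 120 - (2/15 + 14 + 14/15) = 120 - 1*226/15 = 120 - 226/15 = 1574/15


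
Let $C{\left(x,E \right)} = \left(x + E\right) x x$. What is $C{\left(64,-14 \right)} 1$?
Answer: $204800$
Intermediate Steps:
$C{\left(x,E \right)} = x^{2} \left(E + x\right)$ ($C{\left(x,E \right)} = \left(E + x\right) x x = x \left(E + x\right) x = x^{2} \left(E + x\right)$)
$C{\left(64,-14 \right)} 1 = 64^{2} \left(-14 + 64\right) 1 = 4096 \cdot 50 \cdot 1 = 204800 \cdot 1 = 204800$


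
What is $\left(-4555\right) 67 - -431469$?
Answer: $126284$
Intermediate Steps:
$\left(-4555\right) 67 - -431469 = -305185 + 431469 = 126284$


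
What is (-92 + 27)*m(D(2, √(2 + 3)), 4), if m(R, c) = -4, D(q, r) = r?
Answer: 260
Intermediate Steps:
(-92 + 27)*m(D(2, √(2 + 3)), 4) = (-92 + 27)*(-4) = -65*(-4) = 260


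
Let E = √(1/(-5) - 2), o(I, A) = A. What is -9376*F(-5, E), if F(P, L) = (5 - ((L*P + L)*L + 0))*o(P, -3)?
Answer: -534432/5 ≈ -1.0689e+5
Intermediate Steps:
E = I*√55/5 (E = √(-⅕ - 2) = √(-11/5) = I*√55/5 ≈ 1.4832*I)
F(P, L) = -15 + 3*L*(L + L*P) (F(P, L) = (5 - ((L*P + L)*L + 0))*(-3) = (5 - ((L + L*P)*L + 0))*(-3) = (5 - (L*(L + L*P) + 0))*(-3) = (5 - L*(L + L*P))*(-3) = -15 + 3*L*(L + L*P))
-9376*F(-5, E) = -9376*(-15 + 3*(I*√55/5)² + 3*(-5)*(I*√55/5)²) = -9376*(-15 + 3*(-11/5) + 3*(-5)*(-11/5)) = -9376*(-15 - 33/5 + 33) = -9376*57/5 = -534432/5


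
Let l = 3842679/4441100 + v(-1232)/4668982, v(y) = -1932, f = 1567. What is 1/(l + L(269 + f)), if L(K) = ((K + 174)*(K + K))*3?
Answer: 10367707980100/229563457895060454789 ≈ 4.5163e-8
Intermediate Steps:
L(K) = 6*K*(174 + K) (L(K) = ((174 + K)*(2*K))*3 = (2*K*(174 + K))*3 = 6*K*(174 + K))
l = 8966409438789/10367707980100 (l = 3842679/4441100 - 1932/4668982 = 3842679*(1/4441100) - 1932*1/4668982 = 3842679/4441100 - 966/2334491 = 8966409438789/10367707980100 ≈ 0.86484)
1/(l + L(269 + f)) = 1/(8966409438789/10367707980100 + 6*(269 + 1567)*(174 + (269 + 1567))) = 1/(8966409438789/10367707980100 + 6*1836*(174 + 1836)) = 1/(8966409438789/10367707980100 + 6*1836*2010) = 1/(8966409438789/10367707980100 + 22142160) = 1/(229563457895060454789/10367707980100) = 10367707980100/229563457895060454789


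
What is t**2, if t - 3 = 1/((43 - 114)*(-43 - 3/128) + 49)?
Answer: 1420709044225/157822658361 ≈ 9.0019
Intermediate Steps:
t = 1191935/397269 (t = 3 + 1/((43 - 114)*(-43 - 3/128) + 49) = 3 + 1/(-71*(-43 - 3*1/128) + 49) = 3 + 1/(-71*(-43 - 3/128) + 49) = 3 + 1/(-71*(-5507/128) + 49) = 3 + 1/(390997/128 + 49) = 3 + 1/(397269/128) = 3 + 128/397269 = 1191935/397269 ≈ 3.0003)
t**2 = (1191935/397269)**2 = 1420709044225/157822658361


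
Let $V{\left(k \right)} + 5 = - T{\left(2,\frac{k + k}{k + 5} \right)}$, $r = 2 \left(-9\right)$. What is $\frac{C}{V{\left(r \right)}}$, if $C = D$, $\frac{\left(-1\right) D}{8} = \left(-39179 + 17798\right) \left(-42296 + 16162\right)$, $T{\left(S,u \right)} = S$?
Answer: $\frac{4470168432}{7} \approx 6.386 \cdot 10^{8}$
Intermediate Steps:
$r = -18$
$D = -4470168432$ ($D = - 8 \left(-39179 + 17798\right) \left(-42296 + 16162\right) = - 8 \left(\left(-21381\right) \left(-26134\right)\right) = \left(-8\right) 558771054 = -4470168432$)
$C = -4470168432$
$V{\left(k \right)} = -7$ ($V{\left(k \right)} = -5 - 2 = -7$)
$\frac{C}{V{\left(r \right)}} = - \frac{4470168432}{-7} = \left(-4470168432\right) \left(- \frac{1}{7}\right) = \frac{4470168432}{7}$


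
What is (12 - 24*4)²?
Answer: 7056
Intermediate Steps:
(12 - 24*4)² = (12 - 96)² = (-84)² = 7056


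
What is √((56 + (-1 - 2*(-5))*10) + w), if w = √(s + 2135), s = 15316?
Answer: √(146 + 3*√1939) ≈ 16.676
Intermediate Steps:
w = 3*√1939 (w = √(15316 + 2135) = √17451 = 3*√1939 ≈ 132.10)
√((56 + (-1 - 2*(-5))*10) + w) = √((56 + (-1 - 2*(-5))*10) + 3*√1939) = √((56 + (-1 + 10)*10) + 3*√1939) = √((56 + 9*10) + 3*√1939) = √((56 + 90) + 3*√1939) = √(146 + 3*√1939)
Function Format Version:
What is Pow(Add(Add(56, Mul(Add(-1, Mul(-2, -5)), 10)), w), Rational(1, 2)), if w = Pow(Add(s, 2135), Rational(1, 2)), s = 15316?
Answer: Pow(Add(146, Mul(3, Pow(1939, Rational(1, 2)))), Rational(1, 2)) ≈ 16.676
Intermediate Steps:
w = Mul(3, Pow(1939, Rational(1, 2))) (w = Pow(Add(15316, 2135), Rational(1, 2)) = Pow(17451, Rational(1, 2)) = Mul(3, Pow(1939, Rational(1, 2))) ≈ 132.10)
Pow(Add(Add(56, Mul(Add(-1, Mul(-2, -5)), 10)), w), Rational(1, 2)) = Pow(Add(Add(56, Mul(Add(-1, Mul(-2, -5)), 10)), Mul(3, Pow(1939, Rational(1, 2)))), Rational(1, 2)) = Pow(Add(Add(56, Mul(Add(-1, 10), 10)), Mul(3, Pow(1939, Rational(1, 2)))), Rational(1, 2)) = Pow(Add(Add(56, Mul(9, 10)), Mul(3, Pow(1939, Rational(1, 2)))), Rational(1, 2)) = Pow(Add(Add(56, 90), Mul(3, Pow(1939, Rational(1, 2)))), Rational(1, 2)) = Pow(Add(146, Mul(3, Pow(1939, Rational(1, 2)))), Rational(1, 2))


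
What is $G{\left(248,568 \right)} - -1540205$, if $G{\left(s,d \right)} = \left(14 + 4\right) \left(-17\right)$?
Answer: $1539899$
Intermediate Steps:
$G{\left(s,d \right)} = -306$ ($G{\left(s,d \right)} = 18 \left(-17\right) = -306$)
$G{\left(248,568 \right)} - -1540205 = -306 - -1540205 = -306 + 1540205 = 1539899$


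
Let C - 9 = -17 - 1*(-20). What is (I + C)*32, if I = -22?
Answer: -320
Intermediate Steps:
C = 12 (C = 9 + (-17 - 1*(-20)) = 9 + (-17 + 20) = 9 + 3 = 12)
(I + C)*32 = (-22 + 12)*32 = -10*32 = -320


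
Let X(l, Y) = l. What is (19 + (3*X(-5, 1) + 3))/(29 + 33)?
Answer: 7/62 ≈ 0.11290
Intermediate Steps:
(19 + (3*X(-5, 1) + 3))/(29 + 33) = (19 + (3*(-5) + 3))/(29 + 33) = (19 + (-15 + 3))/62 = (19 - 12)*(1/62) = 7*(1/62) = 7/62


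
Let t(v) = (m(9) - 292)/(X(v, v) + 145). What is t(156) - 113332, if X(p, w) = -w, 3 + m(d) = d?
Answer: -113306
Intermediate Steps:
m(d) = -3 + d
t(v) = -286/(145 - v) (t(v) = ((-3 + 9) - 292)/(-v + 145) = (6 - 292)/(145 - v) = -286/(145 - v))
t(156) - 113332 = 286/(-145 + 156) - 113332 = 286/11 - 113332 = 286*(1/11) - 113332 = 26 - 113332 = -113306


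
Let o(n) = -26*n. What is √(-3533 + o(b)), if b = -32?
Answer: I*√2701 ≈ 51.971*I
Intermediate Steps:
√(-3533 + o(b)) = √(-3533 - 26*(-32)) = √(-3533 + 832) = √(-2701) = I*√2701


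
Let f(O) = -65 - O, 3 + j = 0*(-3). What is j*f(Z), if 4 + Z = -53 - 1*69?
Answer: -183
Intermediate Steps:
Z = -126 (Z = -4 + (-53 - 1*69) = -4 + (-53 - 69) = -4 - 122 = -126)
j = -3 (j = -3 + 0*(-3) = -3 + 0 = -3)
j*f(Z) = -3*(-65 - 1*(-126)) = -3*(-65 + 126) = -3*61 = -183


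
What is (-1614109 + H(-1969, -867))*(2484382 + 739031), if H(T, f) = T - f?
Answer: -5206492135143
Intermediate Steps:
(-1614109 + H(-1969, -867))*(2484382 + 739031) = (-1614109 + (-1969 - 1*(-867)))*(2484382 + 739031) = (-1614109 + (-1969 + 867))*3223413 = (-1614109 - 1102)*3223413 = -1615211*3223413 = -5206492135143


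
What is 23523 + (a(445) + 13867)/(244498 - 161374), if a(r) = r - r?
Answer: 1955339719/83124 ≈ 23523.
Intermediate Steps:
a(r) = 0
23523 + (a(445) + 13867)/(244498 - 161374) = 23523 + (0 + 13867)/(244498 - 161374) = 23523 + 13867/83124 = 1955339719/83124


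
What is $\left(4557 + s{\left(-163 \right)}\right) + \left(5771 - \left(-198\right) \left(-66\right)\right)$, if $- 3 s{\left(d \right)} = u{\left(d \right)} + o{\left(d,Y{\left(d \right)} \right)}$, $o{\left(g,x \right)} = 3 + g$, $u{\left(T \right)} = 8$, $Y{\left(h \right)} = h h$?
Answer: $- \frac{8068}{3} \approx -2689.3$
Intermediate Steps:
$Y{\left(h \right)} = h^{2}$
$s{\left(d \right)} = - \frac{11}{3} - \frac{d}{3}$ ($s{\left(d \right)} = - \frac{8 + \left(3 + d\right)}{3} = - \frac{11 + d}{3} = - \frac{11}{3} - \frac{d}{3}$)
$\left(4557 + s{\left(-163 \right)}\right) + \left(5771 - \left(-198\right) \left(-66\right)\right) = \left(4557 - - \frac{152}{3}\right) + \left(5771 - \left(-198\right) \left(-66\right)\right) = \left(4557 + \left(- \frac{11}{3} + \frac{163}{3}\right)\right) + \left(5771 - 13068\right) = \left(4557 + \frac{152}{3}\right) + \left(5771 - 13068\right) = \frac{13823}{3} - 7297 = - \frac{8068}{3}$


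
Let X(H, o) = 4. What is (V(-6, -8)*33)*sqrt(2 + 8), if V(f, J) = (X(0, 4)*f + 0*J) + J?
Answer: -1056*sqrt(10) ≈ -3339.4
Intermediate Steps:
V(f, J) = J + 4*f (V(f, J) = (4*f + 0*J) + J = (4*f + 0) + J = 4*f + J = J + 4*f)
(V(-6, -8)*33)*sqrt(2 + 8) = ((-8 + 4*(-6))*33)*sqrt(2 + 8) = ((-8 - 24)*33)*sqrt(10) = (-32*33)*sqrt(10) = -1056*sqrt(10)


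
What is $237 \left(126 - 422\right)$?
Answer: $-70152$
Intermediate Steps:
$237 \left(126 - 422\right) = 237 \left(-296\right) = -70152$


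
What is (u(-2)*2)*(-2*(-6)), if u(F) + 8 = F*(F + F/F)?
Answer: -144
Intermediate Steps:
u(F) = -8 + F*(1 + F) (u(F) = -8 + F*(F + F/F) = -8 + F*(F + 1) = -8 + F*(1 + F))
(u(-2)*2)*(-2*(-6)) = ((-8 - 2 + (-2)**2)*2)*(-2*(-6)) = ((-8 - 2 + 4)*2)*12 = -6*2*12 = -12*12 = -144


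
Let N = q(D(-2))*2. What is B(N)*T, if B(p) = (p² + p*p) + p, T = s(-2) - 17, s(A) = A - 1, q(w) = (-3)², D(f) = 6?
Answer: -13320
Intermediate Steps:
q(w) = 9
s(A) = -1 + A
T = -20 (T = (-1 - 2) - 17 = -3 - 17 = -20)
N = 18 (N = 9*2 = 18)
B(p) = p + 2*p² (B(p) = (p² + p²) + p = 2*p² + p = p + 2*p²)
B(N)*T = (18*(1 + 2*18))*(-20) = (18*(1 + 36))*(-20) = (18*37)*(-20) = 666*(-20) = -13320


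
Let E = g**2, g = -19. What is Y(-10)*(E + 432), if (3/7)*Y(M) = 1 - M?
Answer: 61061/3 ≈ 20354.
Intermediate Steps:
Y(M) = 7/3 - 7*M/3 (Y(M) = 7*(1 - M)/3 = 7/3 - 7*M/3)
E = 361 (E = (-19)**2 = 361)
Y(-10)*(E + 432) = (7/3 - 7/3*(-10))*(361 + 432) = (7/3 + 70/3)*793 = (77/3)*793 = 61061/3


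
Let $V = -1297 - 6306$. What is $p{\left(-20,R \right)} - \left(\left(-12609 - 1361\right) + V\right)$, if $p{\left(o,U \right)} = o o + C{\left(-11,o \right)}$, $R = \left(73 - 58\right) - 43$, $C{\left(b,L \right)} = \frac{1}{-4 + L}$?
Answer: $\frac{527351}{24} \approx 21973.0$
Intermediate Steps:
$V = -7603$ ($V = -1297 - 6306 = -7603$)
$R = -28$ ($R = 15 - 43 = -28$)
$p{\left(o,U \right)} = o^{2} + \frac{1}{-4 + o}$ ($p{\left(o,U \right)} = o o + \frac{1}{-4 + o} = o^{2} + \frac{1}{-4 + o}$)
$p{\left(-20,R \right)} - \left(\left(-12609 - 1361\right) + V\right) = \frac{1 + \left(-20\right)^{2} \left(-4 - 20\right)}{-4 - 20} - \left(\left(-12609 - 1361\right) - 7603\right) = \frac{1 + 400 \left(-24\right)}{-24} - \left(-13970 - 7603\right) = - \frac{1 - 9600}{24} - -21573 = \left(- \frac{1}{24}\right) \left(-9599\right) + 21573 = \frac{9599}{24} + 21573 = \frac{527351}{24}$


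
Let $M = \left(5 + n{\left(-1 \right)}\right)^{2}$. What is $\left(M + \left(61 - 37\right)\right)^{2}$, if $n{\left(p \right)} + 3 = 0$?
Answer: $784$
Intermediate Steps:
$n{\left(p \right)} = -3$ ($n{\left(p \right)} = -3 + 0 = -3$)
$M = 4$ ($M = \left(5 - 3\right)^{2} = 2^{2} = 4$)
$\left(M + \left(61 - 37\right)\right)^{2} = \left(4 + \left(61 - 37\right)\right)^{2} = \left(4 + 24\right)^{2} = 28^{2} = 784$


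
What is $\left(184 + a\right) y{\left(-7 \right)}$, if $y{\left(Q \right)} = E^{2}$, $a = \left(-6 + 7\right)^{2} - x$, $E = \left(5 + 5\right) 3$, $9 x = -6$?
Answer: $167100$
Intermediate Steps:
$x = - \frac{2}{3}$ ($x = \frac{1}{9} \left(-6\right) = - \frac{2}{3} \approx -0.66667$)
$E = 30$ ($E = 10 \cdot 3 = 30$)
$a = \frac{5}{3}$ ($a = \left(-6 + 7\right)^{2} - - \frac{2}{3} = 1^{2} + \frac{2}{3} = 1 + \frac{2}{3} = \frac{5}{3} \approx 1.6667$)
$y{\left(Q \right)} = 900$ ($y{\left(Q \right)} = 30^{2} = 900$)
$\left(184 + a\right) y{\left(-7 \right)} = \left(184 + \frac{5}{3}\right) 900 = \frac{557}{3} \cdot 900 = 167100$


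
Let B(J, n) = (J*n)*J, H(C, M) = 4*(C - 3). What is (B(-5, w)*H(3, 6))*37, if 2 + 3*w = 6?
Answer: 0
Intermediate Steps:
w = 4/3 (w = -2/3 + (1/3)*6 = -2/3 + 2 = 4/3 ≈ 1.3333)
H(C, M) = -12 + 4*C (H(C, M) = 4*(-3 + C) = -12 + 4*C)
B(J, n) = n*J**2
(B(-5, w)*H(3, 6))*37 = (((4/3)*(-5)**2)*(-12 + 4*3))*37 = (((4/3)*25)*(-12 + 12))*37 = ((100/3)*0)*37 = 0*37 = 0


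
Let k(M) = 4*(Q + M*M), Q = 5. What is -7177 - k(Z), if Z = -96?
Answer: -44061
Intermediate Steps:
k(M) = 20 + 4*M² (k(M) = 4*(5 + M*M) = 4*(5 + M²) = 20 + 4*M²)
-7177 - k(Z) = -7177 - (20 + 4*(-96)²) = -7177 - (20 + 4*9216) = -7177 - (20 + 36864) = -7177 - 1*36884 = -7177 - 36884 = -44061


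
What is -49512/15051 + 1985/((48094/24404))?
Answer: 700114074/697363 ≈ 1003.9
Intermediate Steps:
-49512/15051 + 1985/((48094/24404)) = -49512*1/15051 + 1985/((48094*(1/24404))) = -16504/5017 + 1985/(24047/12202) = -16504/5017 + 1985*(12202/24047) = -16504/5017 + 24220970/24047 = 700114074/697363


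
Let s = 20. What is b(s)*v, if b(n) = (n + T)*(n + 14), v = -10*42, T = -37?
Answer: 242760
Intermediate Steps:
v = -420
b(n) = (-37 + n)*(14 + n) (b(n) = (n - 37)*(n + 14) = (-37 + n)*(14 + n))
b(s)*v = (-518 + 20² - 23*20)*(-420) = (-518 + 400 - 460)*(-420) = -578*(-420) = 242760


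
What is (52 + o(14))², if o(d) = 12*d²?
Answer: 5779216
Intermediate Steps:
(52 + o(14))² = (52 + 12*14²)² = (52 + 12*196)² = (52 + 2352)² = 2404² = 5779216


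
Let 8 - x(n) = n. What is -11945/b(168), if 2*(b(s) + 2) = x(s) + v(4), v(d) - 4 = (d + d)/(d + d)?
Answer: 23890/159 ≈ 150.25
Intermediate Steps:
x(n) = 8 - n
v(d) = 5 (v(d) = 4 + (d + d)/(d + d) = 4 + (2*d)/((2*d)) = 4 + (2*d)*(1/(2*d)) = 4 + 1 = 5)
b(s) = 9/2 - s/2 (b(s) = -2 + ((8 - s) + 5)/2 = -2 + (13 - s)/2 = -2 + (13/2 - s/2) = 9/2 - s/2)
-11945/b(168) = -11945/(9/2 - 1/2*168) = -11945/(9/2 - 84) = -11945/(-159/2) = -11945*(-2)/159 = -1*(-23890/159) = 23890/159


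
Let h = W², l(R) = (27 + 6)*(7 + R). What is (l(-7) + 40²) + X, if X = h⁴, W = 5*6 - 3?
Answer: 282429538081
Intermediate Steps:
l(R) = 231 + 33*R (l(R) = 33*(7 + R) = 231 + 33*R)
W = 27 (W = 30 - 3 = 27)
h = 729 (h = 27² = 729)
X = 282429536481 (X = 729⁴ = 282429536481)
(l(-7) + 40²) + X = ((231 + 33*(-7)) + 40²) + 282429536481 = ((231 - 231) + 1600) + 282429536481 = (0 + 1600) + 282429536481 = 1600 + 282429536481 = 282429538081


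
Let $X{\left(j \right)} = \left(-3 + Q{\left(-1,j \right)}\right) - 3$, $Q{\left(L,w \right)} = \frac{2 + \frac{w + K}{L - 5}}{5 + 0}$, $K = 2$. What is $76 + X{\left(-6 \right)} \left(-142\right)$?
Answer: $\frac{12784}{15} \approx 852.27$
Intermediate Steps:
$Q{\left(L,w \right)} = \frac{2}{5} + \frac{2 + w}{5 \left(-5 + L\right)}$ ($Q{\left(L,w \right)} = \frac{2 + \frac{w + 2}{L - 5}}{5 + 0} = \frac{2 + \frac{2 + w}{-5 + L}}{5} = \left(2 + \frac{2 + w}{-5 + L}\right) \frac{1}{5} = \frac{2}{5} + \frac{2 + w}{5 \left(-5 + L\right)}$)
$X{\left(j \right)} = - \frac{17}{3} - \frac{j}{30}$ ($X{\left(j \right)} = \left(-3 + \frac{-8 + j + 2 \left(-1\right)}{5 \left(-5 - 1\right)}\right) - 3 = \left(-3 + \frac{-8 + j - 2}{5 \left(-6\right)}\right) - 3 = \left(-3 + \frac{1}{5} \left(- \frac{1}{6}\right) \left(-10 + j\right)\right) - 3 = \left(-3 - \left(- \frac{1}{3} + \frac{j}{30}\right)\right) - 3 = \left(- \frac{8}{3} - \frac{j}{30}\right) - 3 = - \frac{17}{3} - \frac{j}{30}$)
$76 + X{\left(-6 \right)} \left(-142\right) = 76 + \left(- \frac{17}{3} - - \frac{1}{5}\right) \left(-142\right) = 76 + \left(- \frac{17}{3} + \frac{1}{5}\right) \left(-142\right) = 76 - - \frac{11644}{15} = 76 + \frac{11644}{15} = \frac{12784}{15}$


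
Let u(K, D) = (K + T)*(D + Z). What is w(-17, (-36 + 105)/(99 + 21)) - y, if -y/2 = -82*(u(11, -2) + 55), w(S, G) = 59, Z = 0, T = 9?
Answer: -2401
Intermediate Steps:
u(K, D) = D*(9 + K) (u(K, D) = (K + 9)*(D + 0) = (9 + K)*D = D*(9 + K))
y = 2460 (y = -(-164)*(-2*(9 + 11) + 55) = -(-164)*(-2*20 + 55) = -(-164)*(-40 + 55) = -(-164)*15 = -2*(-1230) = 2460)
w(-17, (-36 + 105)/(99 + 21)) - y = 59 - 1*2460 = 59 - 2460 = -2401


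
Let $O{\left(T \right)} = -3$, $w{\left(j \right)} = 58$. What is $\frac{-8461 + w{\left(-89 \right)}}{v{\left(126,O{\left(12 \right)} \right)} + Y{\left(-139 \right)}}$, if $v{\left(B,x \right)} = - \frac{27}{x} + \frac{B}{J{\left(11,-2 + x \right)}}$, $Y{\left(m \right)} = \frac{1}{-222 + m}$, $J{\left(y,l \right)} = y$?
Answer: $- \frac{33368313}{81214} \approx -410.87$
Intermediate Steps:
$v{\left(B,x \right)} = - \frac{27}{x} + \frac{B}{11}$
$\frac{-8461 + w{\left(-89 \right)}}{v{\left(126,O{\left(12 \right)} \right)} + Y{\left(-139 \right)}} = \frac{-8461 + 58}{\left(- \frac{27}{-3} + \frac{1}{11} \cdot 126\right) + \frac{1}{-222 - 139}} = - \frac{8403}{\left(\left(-27\right) \left(- \frac{1}{3}\right) + \frac{126}{11}\right) + \frac{1}{-361}} = - \frac{8403}{\left(9 + \frac{126}{11}\right) - \frac{1}{361}} = - \frac{8403}{\frac{225}{11} - \frac{1}{361}} = - \frac{8403}{\frac{81214}{3971}} = \left(-8403\right) \frac{3971}{81214} = - \frac{33368313}{81214}$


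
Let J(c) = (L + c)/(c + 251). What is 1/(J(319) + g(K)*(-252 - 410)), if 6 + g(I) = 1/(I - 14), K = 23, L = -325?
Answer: 855/3333161 ≈ 0.00025651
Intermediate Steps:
g(I) = -6 + 1/(-14 + I) (g(I) = -6 + 1/(I - 14) = -6 + 1/(-14 + I))
J(c) = (-325 + c)/(251 + c) (J(c) = (-325 + c)/(c + 251) = (-325 + c)/(251 + c))
1/(J(319) + g(K)*(-252 - 410)) = 1/((-325 + 319)/(251 + 319) + ((85 - 6*23)/(-14 + 23))*(-252 - 410)) = 1/(-6/570 + ((85 - 138)/9)*(-662)) = 1/((1/570)*(-6) + ((⅑)*(-53))*(-662)) = 1/(-1/95 - 53/9*(-662)) = 1/(-1/95 + 35086/9) = 1/(3333161/855) = 855/3333161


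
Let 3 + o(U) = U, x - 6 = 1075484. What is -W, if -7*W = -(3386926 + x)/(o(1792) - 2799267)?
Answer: 318744/1398739 ≈ 0.22788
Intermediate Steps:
x = 1075490 (x = 6 + 1075484 = 1075490)
o(U) = -3 + U
W = -318744/1398739 (W = -(-1)*(3386926 + 1075490)/((-3 + 1792) - 2799267)/7 = -(-1)*4462416/(1789 - 2799267)/7 = -(-1)*4462416/(-2797478)/7 = -(-1)*4462416*(-1/2797478)/7 = -(-1)*(-2231208)/(7*1398739) = -⅐*2231208/1398739 = -318744/1398739 ≈ -0.22788)
-W = -1*(-318744/1398739) = 318744/1398739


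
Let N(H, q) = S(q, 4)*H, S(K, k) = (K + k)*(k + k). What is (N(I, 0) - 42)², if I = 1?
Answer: 100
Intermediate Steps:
S(K, k) = 2*k*(K + k) (S(K, k) = (K + k)*(2*k) = 2*k*(K + k))
N(H, q) = H*(32 + 8*q) (N(H, q) = (2*4*(q + 4))*H = (2*4*(4 + q))*H = (32 + 8*q)*H = H*(32 + 8*q))
(N(I, 0) - 42)² = (8*1*(4 + 0) - 42)² = (8*1*4 - 42)² = (32 - 42)² = (-10)² = 100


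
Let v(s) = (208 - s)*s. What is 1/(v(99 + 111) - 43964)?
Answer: -1/44384 ≈ -2.2531e-5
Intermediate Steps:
v(s) = s*(208 - s)
1/(v(99 + 111) - 43964) = 1/((99 + 111)*(208 - (99 + 111)) - 43964) = 1/(210*(208 - 1*210) - 43964) = 1/(210*(208 - 210) - 43964) = 1/(210*(-2) - 43964) = 1/(-420 - 43964) = 1/(-44384) = -1/44384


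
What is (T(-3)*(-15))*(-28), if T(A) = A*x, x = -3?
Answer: 3780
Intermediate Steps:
T(A) = -3*A (T(A) = A*(-3) = -3*A)
(T(-3)*(-15))*(-28) = (-3*(-3)*(-15))*(-28) = (9*(-15))*(-28) = -135*(-28) = 3780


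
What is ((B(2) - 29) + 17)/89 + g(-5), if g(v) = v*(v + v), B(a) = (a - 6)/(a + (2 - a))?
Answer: 4436/89 ≈ 49.843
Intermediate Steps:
B(a) = -3 + a/2 (B(a) = (-6 + a)/2 = (-6 + a)*(1/2) = -3 + a/2)
g(v) = 2*v**2 (g(v) = v*(2*v) = 2*v**2)
((B(2) - 29) + 17)/89 + g(-5) = (((-3 + (1/2)*2) - 29) + 17)/89 + 2*(-5)**2 = (((-3 + 1) - 29) + 17)*(1/89) + 2*25 = ((-2 - 29) + 17)*(1/89) + 50 = (-31 + 17)*(1/89) + 50 = -14*1/89 + 50 = -14/89 + 50 = 4436/89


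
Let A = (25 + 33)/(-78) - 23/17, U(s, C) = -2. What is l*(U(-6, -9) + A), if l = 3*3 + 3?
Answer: -10864/221 ≈ -49.158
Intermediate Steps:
A = -1390/663 (A = 58*(-1/78) - 23*1/17 = -29/39 - 23/17 = -1390/663 ≈ -2.0965)
l = 12 (l = 9 + 3 = 12)
l*(U(-6, -9) + A) = 12*(-2 - 1390/663) = 12*(-2716/663) = -10864/221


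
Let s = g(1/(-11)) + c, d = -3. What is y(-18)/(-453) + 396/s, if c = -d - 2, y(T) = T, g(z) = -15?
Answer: -29856/1057 ≈ -28.246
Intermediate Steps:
c = 1 (c = -1*(-3) - 2 = 3 - 2 = 1)
s = -14 (s = -15 + 1 = -14)
y(-18)/(-453) + 396/s = -18/(-453) + 396/(-14) = -18*(-1/453) + 396*(-1/14) = 6/151 - 198/7 = -29856/1057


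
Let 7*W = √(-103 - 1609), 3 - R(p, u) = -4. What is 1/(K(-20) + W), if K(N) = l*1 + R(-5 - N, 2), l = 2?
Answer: 441/5681 - 28*I*√107/5681 ≈ 0.077627 - 0.050983*I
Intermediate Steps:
R(p, u) = 7 (R(p, u) = 3 - 1*(-4) = 3 + 4 = 7)
W = 4*I*√107/7 (W = √(-103 - 1609)/7 = √(-1712)/7 = (4*I*√107)/7 = 4*I*√107/7 ≈ 5.9109*I)
K(N) = 9 (K(N) = 2*1 + 7 = 2 + 7 = 9)
1/(K(-20) + W) = 1/(9 + 4*I*√107/7)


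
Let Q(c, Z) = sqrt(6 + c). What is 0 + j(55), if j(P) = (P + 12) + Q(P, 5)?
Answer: 67 + sqrt(61) ≈ 74.810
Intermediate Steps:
j(P) = 12 + P + sqrt(6 + P) (j(P) = (P + 12) + sqrt(6 + P) = (12 + P) + sqrt(6 + P) = 12 + P + sqrt(6 + P))
0 + j(55) = 0 + (12 + 55 + sqrt(6 + 55)) = 0 + (12 + 55 + sqrt(61)) = 0 + (67 + sqrt(61)) = 67 + sqrt(61)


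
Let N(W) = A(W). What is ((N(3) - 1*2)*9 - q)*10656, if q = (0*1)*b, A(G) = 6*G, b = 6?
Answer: 1534464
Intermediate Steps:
N(W) = 6*W
q = 0 (q = (0*1)*6 = 0*6 = 0)
((N(3) - 1*2)*9 - q)*10656 = ((6*3 - 1*2)*9 - 1*0)*10656 = ((18 - 2)*9 + 0)*10656 = (16*9 + 0)*10656 = (144 + 0)*10656 = 144*10656 = 1534464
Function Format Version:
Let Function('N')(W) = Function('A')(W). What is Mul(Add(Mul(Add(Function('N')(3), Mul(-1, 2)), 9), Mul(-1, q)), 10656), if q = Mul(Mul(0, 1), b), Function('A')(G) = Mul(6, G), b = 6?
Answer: 1534464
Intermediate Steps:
Function('N')(W) = Mul(6, W)
q = 0 (q = Mul(Mul(0, 1), 6) = Mul(0, 6) = 0)
Mul(Add(Mul(Add(Function('N')(3), Mul(-1, 2)), 9), Mul(-1, q)), 10656) = Mul(Add(Mul(Add(Mul(6, 3), Mul(-1, 2)), 9), Mul(-1, 0)), 10656) = Mul(Add(Mul(Add(18, -2), 9), 0), 10656) = Mul(Add(Mul(16, 9), 0), 10656) = Mul(Add(144, 0), 10656) = Mul(144, 10656) = 1534464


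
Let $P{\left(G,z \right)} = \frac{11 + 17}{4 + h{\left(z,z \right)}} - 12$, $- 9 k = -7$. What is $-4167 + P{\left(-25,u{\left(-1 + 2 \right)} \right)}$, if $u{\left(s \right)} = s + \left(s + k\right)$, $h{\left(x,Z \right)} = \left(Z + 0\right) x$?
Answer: $- \frac{3963603}{949} \approx -4176.6$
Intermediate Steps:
$k = \frac{7}{9}$ ($k = \left(- \frac{1}{9}\right) \left(-7\right) = \frac{7}{9} \approx 0.77778$)
$h{\left(x,Z \right)} = Z x$
$u{\left(s \right)} = \frac{7}{9} + 2 s$ ($u{\left(s \right)} = s + \left(s + \frac{7}{9}\right) = s + \left(\frac{7}{9} + s\right) = \frac{7}{9} + 2 s$)
$P{\left(G,z \right)} = -12 + \frac{28}{4 + z^{2}}$ ($P{\left(G,z \right)} = \frac{11 + 17}{4 + z z} - 12 = \frac{28}{4 + z^{2}} - 12 = -12 + \frac{28}{4 + z^{2}}$)
$-4167 + P{\left(-25,u{\left(-1 + 2 \right)} \right)} = -4167 + \frac{4 \left(-5 - 3 \left(\frac{7}{9} + 2 \left(-1 + 2\right)\right)^{2}\right)}{4 + \left(\frac{7}{9} + 2 \left(-1 + 2\right)\right)^{2}} = -4167 + \frac{4 \left(-5 - 3 \left(\frac{7}{9} + 2 \cdot 1\right)^{2}\right)}{4 + \left(\frac{7}{9} + 2 \cdot 1\right)^{2}} = -4167 + \frac{4 \left(-5 - 3 \left(\frac{7}{9} + 2\right)^{2}\right)}{4 + \left(\frac{7}{9} + 2\right)^{2}} = -4167 + \frac{4 \left(-5 - 3 \left(\frac{25}{9}\right)^{2}\right)}{4 + \left(\frac{25}{9}\right)^{2}} = -4167 + \frac{4 \left(-5 - \frac{625}{27}\right)}{4 + \frac{625}{81}} = -4167 + \frac{4 \left(-5 - \frac{625}{27}\right)}{\frac{949}{81}} = -4167 + 4 \cdot \frac{81}{949} \left(- \frac{760}{27}\right) = -4167 - \frac{9120}{949} = - \frac{3963603}{949}$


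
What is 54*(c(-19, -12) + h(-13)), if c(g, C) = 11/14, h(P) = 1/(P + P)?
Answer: 3672/91 ≈ 40.352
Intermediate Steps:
h(P) = 1/(2*P)
c(g, C) = 11/14 (c(g, C) = 11*(1/14) = 11/14)
54*(c(-19, -12) + h(-13)) = 54*(11/14 + (1/2)/(-13)) = 54*(11/14 + (1/2)*(-1/13)) = 54*(11/14 - 1/26) = 54*(68/91) = 3672/91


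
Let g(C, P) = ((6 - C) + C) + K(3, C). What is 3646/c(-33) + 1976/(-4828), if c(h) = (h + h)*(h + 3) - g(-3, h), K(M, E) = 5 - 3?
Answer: 100781/70006 ≈ 1.4396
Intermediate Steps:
K(M, E) = 2
g(C, P) = 8 (g(C, P) = ((6 - C) + C) + 2 = 6 + 2 = 8)
c(h) = -8 + 2*h*(3 + h) (c(h) = (h + h)*(h + 3) - 1*8 = (2*h)*(3 + h) - 8 = 2*h*(3 + h) - 8 = -8 + 2*h*(3 + h))
3646/c(-33) + 1976/(-4828) = 3646/(-8 + 2*(-33)**2 + 6*(-33)) + 1976/(-4828) = 3646/(-8 + 2*1089 - 198) + 1976*(-1/4828) = 3646/(-8 + 2178 - 198) - 494/1207 = 3646/1972 - 494/1207 = 3646*(1/1972) - 494/1207 = 1823/986 - 494/1207 = 100781/70006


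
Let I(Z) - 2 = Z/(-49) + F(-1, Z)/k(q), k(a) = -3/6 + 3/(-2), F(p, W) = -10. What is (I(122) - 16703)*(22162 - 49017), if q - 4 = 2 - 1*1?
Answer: 21973459230/49 ≈ 4.4844e+8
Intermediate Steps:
q = 5 (q = 4 + (2 - 1*1) = 4 + (2 - 1) = 4 + 1 = 5)
k(a) = -2 (k(a) = -3*⅙ + 3*(-½) = -½ - 3/2 = -2)
I(Z) = 7 - Z/49 (I(Z) = 2 + (Z/(-49) - 10/(-2)) = 2 + (Z*(-1/49) - 10*(-½)) = 2 + (-Z/49 + 5) = 2 + (5 - Z/49) = 7 - Z/49)
(I(122) - 16703)*(22162 - 49017) = ((7 - 1/49*122) - 16703)*(22162 - 49017) = ((7 - 122/49) - 16703)*(-26855) = (221/49 - 16703)*(-26855) = -818226/49*(-26855) = 21973459230/49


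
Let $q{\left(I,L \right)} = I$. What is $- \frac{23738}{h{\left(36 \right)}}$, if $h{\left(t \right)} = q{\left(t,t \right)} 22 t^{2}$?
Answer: $- \frac{1079}{46656} \approx -0.023127$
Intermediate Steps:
$h{\left(t \right)} = 22 t^{3}$ ($h{\left(t \right)} = t 22 t^{2} = 22 t^{3}$)
$- \frac{23738}{h{\left(36 \right)}} = - \frac{23738}{22 \cdot 36^{3}} = - \frac{23738}{22 \cdot 46656} = - \frac{23738}{1026432} = \left(-23738\right) \frac{1}{1026432} = - \frac{1079}{46656}$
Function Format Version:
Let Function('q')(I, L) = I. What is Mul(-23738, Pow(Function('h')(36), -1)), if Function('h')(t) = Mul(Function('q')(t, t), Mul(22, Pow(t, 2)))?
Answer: Rational(-1079, 46656) ≈ -0.023127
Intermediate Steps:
Function('h')(t) = Mul(22, Pow(t, 3)) (Function('h')(t) = Mul(t, Mul(22, Pow(t, 2))) = Mul(22, Pow(t, 3)))
Mul(-23738, Pow(Function('h')(36), -1)) = Mul(-23738, Pow(Mul(22, Pow(36, 3)), -1)) = Mul(-23738, Pow(Mul(22, 46656), -1)) = Mul(-23738, Pow(1026432, -1)) = Mul(-23738, Rational(1, 1026432)) = Rational(-1079, 46656)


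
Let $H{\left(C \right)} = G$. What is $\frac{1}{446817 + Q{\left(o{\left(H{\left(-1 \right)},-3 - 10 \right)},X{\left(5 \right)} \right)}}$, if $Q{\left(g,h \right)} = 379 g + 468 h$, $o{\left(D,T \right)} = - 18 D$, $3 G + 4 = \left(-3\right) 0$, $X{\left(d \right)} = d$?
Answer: $\frac{1}{458253} \approx 2.1822 \cdot 10^{-6}$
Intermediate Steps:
$G = - \frac{4}{3}$ ($G = - \frac{4}{3} + \frac{\left(-3\right) 0}{3} = - \frac{4}{3} + \frac{1}{3} \cdot 0 = - \frac{4}{3} + 0 = - \frac{4}{3} \approx -1.3333$)
$H{\left(C \right)} = - \frac{4}{3}$
$\frac{1}{446817 + Q{\left(o{\left(H{\left(-1 \right)},-3 - 10 \right)},X{\left(5 \right)} \right)}} = \frac{1}{446817 + \left(379 \left(\left(-18\right) \left(- \frac{4}{3}\right)\right) + 468 \cdot 5\right)} = \frac{1}{446817 + \left(379 \cdot 24 + 2340\right)} = \frac{1}{446817 + \left(9096 + 2340\right)} = \frac{1}{446817 + 11436} = \frac{1}{458253}$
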